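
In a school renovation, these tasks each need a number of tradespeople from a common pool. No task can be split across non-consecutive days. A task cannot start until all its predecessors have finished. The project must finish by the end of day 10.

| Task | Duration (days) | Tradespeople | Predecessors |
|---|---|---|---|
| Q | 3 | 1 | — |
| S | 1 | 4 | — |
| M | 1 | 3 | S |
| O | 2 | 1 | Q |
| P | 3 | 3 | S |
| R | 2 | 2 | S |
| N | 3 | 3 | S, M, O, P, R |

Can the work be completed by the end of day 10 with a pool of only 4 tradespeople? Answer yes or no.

yes

Schedule Q@2, S@1, M@2, O@5, P@3, R@6, N@8: d1:4  d2:4  d3:4  d4:4  d5:4  d6:3  d7:2  d8:3  d9:3  d10:3 — peak 4 ≤ 4.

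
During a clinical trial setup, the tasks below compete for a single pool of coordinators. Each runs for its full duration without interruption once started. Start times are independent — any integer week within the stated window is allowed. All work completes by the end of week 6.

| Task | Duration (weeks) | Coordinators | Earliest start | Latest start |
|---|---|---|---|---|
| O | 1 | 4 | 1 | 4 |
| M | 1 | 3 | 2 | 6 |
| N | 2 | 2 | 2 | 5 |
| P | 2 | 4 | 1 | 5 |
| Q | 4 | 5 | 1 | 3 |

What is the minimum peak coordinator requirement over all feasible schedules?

8

Early-start (O@1, M@2, N@2, P@1, Q@1) gives peak 14: w1:13  w2:14  w3:7  w4:5  w5:0  w6:0.
Shift N→3, Q→3.
Schedule O@1, M@2, N@3, P@1, Q@3: w1:8  w2:7  w3:7  w4:7  w5:5  w6:5 — peak 8.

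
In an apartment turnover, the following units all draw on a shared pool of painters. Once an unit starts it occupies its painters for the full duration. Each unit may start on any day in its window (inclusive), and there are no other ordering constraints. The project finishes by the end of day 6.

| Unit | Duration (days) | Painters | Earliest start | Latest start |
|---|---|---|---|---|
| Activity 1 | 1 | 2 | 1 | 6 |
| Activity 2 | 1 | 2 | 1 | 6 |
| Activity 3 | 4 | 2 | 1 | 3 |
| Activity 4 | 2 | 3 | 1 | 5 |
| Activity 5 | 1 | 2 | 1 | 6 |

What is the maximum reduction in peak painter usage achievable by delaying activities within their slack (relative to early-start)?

Early-start peak: d1:11  d2:5  d3:2  d4:2  d5:0  d6:0 ⇒ 11.
Leveled (Activity 1@1, Activity 2@2, Activity 3@1, Activity 4@5, Activity 5@3): d1:4  d2:4  d3:4  d4:2  d5:3  d6:3 ⇒ 4.
Reduction 11 − 4 = 7.

7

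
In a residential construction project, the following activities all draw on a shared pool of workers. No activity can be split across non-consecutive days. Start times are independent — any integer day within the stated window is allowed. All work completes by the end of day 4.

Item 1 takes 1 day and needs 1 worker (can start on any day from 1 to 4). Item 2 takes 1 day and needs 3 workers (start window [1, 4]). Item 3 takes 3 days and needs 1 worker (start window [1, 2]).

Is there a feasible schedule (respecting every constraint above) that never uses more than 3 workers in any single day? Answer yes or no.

yes

Schedule Item 1@1, Item 2@4, Item 3@1: d1:2  d2:1  d3:1  d4:3 — peak 3 ≤ 3.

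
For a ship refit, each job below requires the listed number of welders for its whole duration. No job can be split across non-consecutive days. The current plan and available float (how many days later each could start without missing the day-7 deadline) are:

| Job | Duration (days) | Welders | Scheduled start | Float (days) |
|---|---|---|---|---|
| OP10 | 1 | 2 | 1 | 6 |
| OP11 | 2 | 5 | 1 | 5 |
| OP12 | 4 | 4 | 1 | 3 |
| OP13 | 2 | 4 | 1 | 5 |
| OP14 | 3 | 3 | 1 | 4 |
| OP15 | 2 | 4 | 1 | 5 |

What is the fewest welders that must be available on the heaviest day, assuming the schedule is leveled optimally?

Early-start (OP10@1, OP11@1, OP12@1, OP13@1, OP14@1, OP15@1) gives peak 22: d1:22  d2:20  d3:7  d4:4  d5:0  d6:0  d7:0.
Shift OP11→2, OP12→4, OP13→4, OP15→6.
Schedule OP10@1, OP11@2, OP12@4, OP13@4, OP14@1, OP15@6: d1:5  d2:8  d3:8  d4:8  d5:8  d6:8  d7:8 — peak 8.
Total welder-days = 53 over 7 days ⇒ peak ≥ ⌈53/7⌉ = 8, so 8 is optimal.

8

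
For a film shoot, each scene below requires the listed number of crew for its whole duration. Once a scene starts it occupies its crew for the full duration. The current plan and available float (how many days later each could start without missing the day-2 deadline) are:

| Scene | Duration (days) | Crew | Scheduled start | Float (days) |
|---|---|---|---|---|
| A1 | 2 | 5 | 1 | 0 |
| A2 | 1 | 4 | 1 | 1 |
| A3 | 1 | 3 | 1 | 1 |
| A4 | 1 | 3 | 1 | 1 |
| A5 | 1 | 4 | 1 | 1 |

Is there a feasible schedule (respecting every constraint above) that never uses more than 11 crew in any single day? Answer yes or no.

no

Total crew member-days = 24; over 2 days the average is 24/2 > 11, so some day must exceed 11.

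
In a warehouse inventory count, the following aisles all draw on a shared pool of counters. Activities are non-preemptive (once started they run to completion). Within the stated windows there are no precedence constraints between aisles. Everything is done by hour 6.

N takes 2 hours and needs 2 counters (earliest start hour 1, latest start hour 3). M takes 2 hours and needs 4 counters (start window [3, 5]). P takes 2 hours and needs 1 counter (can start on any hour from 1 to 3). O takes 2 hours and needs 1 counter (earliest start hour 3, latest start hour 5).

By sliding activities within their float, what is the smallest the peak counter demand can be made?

4

Early-start (N@1, M@3, P@1, O@3) gives peak 5: h1:3  h2:3  h3:5  h4:5  h5:0  h6:0.
Shift O→5.
Schedule N@1, M@3, P@1, O@5: h1:3  h2:3  h3:4  h4:4  h5:1  h6:1 — peak 4.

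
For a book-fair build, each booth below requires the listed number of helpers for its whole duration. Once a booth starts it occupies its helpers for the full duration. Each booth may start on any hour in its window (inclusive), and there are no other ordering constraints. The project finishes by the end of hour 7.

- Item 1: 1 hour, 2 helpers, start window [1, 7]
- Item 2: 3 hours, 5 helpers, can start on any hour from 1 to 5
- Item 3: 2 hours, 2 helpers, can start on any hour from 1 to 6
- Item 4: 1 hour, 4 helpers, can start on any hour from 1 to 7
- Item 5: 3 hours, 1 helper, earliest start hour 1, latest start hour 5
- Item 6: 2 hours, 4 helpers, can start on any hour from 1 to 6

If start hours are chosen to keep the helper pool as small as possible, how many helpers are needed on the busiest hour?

6

Early-start (Item 1@1, Item 2@1, Item 3@1, Item 4@1, Item 5@1, Item 6@1) gives peak 18: h1:18  h2:12  h3:6  h4:0  h5:0  h6:0  h7:0.
Shift Item 2→2, Item 3→5, Item 5→2, Item 6→5.
Schedule Item 1@1, Item 2@2, Item 3@5, Item 4@1, Item 5@2, Item 6@5: h1:6  h2:6  h3:6  h4:6  h5:6  h6:6  h7:0 — peak 6.
Total helper-hours = 36 over 7 hours ⇒ peak ≥ ⌈36/7⌉ = 6, so 6 is optimal.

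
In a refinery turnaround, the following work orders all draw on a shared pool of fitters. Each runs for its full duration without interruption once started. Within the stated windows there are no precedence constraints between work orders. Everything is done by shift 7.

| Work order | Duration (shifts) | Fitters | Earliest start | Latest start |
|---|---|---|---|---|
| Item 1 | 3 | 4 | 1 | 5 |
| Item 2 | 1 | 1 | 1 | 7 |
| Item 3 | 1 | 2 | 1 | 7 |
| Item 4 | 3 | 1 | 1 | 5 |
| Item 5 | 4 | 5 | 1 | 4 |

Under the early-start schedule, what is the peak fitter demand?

Early-start schedule: Item 1@1, Item 2@1, Item 3@1, Item 4@1, Item 5@1.
Load per shift: shift 1: 13, shift 2: 10, shift 3: 10, shift 4: 5, shift 5: 0, shift 6: 0, shift 7: 0.
Peak is 13.

13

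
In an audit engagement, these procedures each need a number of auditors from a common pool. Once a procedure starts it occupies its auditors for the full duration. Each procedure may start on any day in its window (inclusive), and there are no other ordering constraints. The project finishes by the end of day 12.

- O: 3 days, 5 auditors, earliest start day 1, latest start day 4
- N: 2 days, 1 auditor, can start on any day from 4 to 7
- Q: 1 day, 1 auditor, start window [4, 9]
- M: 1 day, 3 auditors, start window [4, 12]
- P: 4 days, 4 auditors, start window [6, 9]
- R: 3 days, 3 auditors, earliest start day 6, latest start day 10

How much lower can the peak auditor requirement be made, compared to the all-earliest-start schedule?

2

Early-start peak: d1:5  d2:5  d3:5  d4:5  d5:1  d6:7  d7:7  d8:7  d9:4  d10:0  d11:0  d12:0 ⇒ 7.
Leveled (O@1, N@4, Q@4, M@4, P@6, R@10): d1:5  d2:5  d3:5  d4:5  d5:1  d6:4  d7:4  d8:4  d9:4  d10:3  d11:3  d12:3 ⇒ 5.
Reduction 7 − 5 = 2.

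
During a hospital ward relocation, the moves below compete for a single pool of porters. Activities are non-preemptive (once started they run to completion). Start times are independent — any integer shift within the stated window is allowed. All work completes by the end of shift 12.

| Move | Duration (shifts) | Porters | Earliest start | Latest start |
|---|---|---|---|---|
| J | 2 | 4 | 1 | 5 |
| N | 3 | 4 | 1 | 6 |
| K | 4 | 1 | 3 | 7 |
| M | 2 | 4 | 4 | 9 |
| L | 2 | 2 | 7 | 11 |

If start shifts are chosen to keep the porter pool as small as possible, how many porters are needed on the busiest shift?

Early-start (J@1, N@1, K@3, M@4, L@7) gives peak 8: s1:8  s2:8  s3:5  s4:5  s5:5  s6:1  s7:2  s8:2  s9:0  s10:0  s11:0  s12:0.
Shift N→3, M→6, L→8.
Schedule J@1, N@3, K@3, M@6, L@8: s1:4  s2:4  s3:5  s4:5  s5:5  s6:5  s7:4  s8:2  s9:2  s10:0  s11:0  s12:0 — peak 5.

5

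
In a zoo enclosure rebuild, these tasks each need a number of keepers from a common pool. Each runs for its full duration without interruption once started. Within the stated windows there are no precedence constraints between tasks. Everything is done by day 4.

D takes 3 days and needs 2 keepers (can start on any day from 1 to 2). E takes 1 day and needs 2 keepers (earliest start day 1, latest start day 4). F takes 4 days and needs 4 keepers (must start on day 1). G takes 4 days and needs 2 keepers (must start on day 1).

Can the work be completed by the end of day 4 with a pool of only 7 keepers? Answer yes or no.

no

Total keeper-days = 32; over 4 days the average is 32/4 > 7, so some day must exceed 7.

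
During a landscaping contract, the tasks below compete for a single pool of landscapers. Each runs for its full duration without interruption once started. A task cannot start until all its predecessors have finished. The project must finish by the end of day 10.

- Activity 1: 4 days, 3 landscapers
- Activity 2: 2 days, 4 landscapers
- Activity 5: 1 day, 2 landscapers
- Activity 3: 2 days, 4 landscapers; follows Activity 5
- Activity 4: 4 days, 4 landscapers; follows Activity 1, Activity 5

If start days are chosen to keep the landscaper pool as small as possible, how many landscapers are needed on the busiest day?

7

Early-start (Activity 1@1, Activity 2@1, Activity 5@1, Activity 3@2, Activity 4@5) gives peak 11: d1:9  d2:11  d3:7  d4:3  d5:4  d6:4  d7:4  d8:4  d9:0  d10:0.
Shift Activity 5→3, Activity 3→4, Activity 4→6.
Schedule Activity 1@1, Activity 2@1, Activity 5@3, Activity 3@4, Activity 4@6: d1:7  d2:7  d3:5  d4:7  d5:4  d6:4  d7:4  d8:4  d9:4  d10:0 — peak 7.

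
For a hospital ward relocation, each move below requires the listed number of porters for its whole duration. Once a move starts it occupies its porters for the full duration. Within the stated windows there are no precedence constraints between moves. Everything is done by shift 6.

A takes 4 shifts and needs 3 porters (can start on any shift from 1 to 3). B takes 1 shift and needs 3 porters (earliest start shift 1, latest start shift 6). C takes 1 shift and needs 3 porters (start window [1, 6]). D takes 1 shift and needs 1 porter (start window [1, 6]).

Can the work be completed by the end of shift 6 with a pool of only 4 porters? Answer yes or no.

yes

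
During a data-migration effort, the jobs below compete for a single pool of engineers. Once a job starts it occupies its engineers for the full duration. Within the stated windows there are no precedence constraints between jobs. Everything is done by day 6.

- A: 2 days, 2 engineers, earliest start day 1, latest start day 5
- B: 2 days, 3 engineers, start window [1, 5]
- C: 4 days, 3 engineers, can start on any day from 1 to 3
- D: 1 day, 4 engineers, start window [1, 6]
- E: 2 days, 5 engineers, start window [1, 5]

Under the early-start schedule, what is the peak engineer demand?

17

Early-start schedule: A@1, B@1, C@1, D@1, E@1.
Load per day: day 1: 17, day 2: 13, day 3: 3, day 4: 3, day 5: 0, day 6: 0.
Peak is 17.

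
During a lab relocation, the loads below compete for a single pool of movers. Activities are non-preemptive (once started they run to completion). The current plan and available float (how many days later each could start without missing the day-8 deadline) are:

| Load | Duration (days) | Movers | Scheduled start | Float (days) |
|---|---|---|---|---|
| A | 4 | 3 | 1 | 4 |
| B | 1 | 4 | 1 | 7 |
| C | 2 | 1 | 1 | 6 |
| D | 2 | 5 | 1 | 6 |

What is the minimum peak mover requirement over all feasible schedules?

Early-start (A@1, B@1, C@1, D@1) gives peak 13: d1:13  d2:9  d3:3  d4:3  d5:0  d6:0  d7:0  d8:0.
Shift B→5, D→6.
Schedule A@1, B@5, C@1, D@6: d1:4  d2:4  d3:3  d4:3  d5:4  d6:5  d7:5  d8:0 — peak 5.

5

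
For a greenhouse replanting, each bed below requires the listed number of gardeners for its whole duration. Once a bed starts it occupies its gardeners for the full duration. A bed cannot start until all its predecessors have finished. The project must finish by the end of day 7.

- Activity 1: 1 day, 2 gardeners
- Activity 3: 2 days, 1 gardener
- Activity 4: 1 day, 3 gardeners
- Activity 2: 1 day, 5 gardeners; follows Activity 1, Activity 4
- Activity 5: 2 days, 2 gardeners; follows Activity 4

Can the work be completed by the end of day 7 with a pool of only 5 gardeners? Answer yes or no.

yes

Schedule Activity 1@1, Activity 3@1, Activity 4@2, Activity 2@3, Activity 5@4: d1:3  d2:4  d3:5  d4:2  d5:2  d6:0  d7:0 — peak 5 ≤ 5.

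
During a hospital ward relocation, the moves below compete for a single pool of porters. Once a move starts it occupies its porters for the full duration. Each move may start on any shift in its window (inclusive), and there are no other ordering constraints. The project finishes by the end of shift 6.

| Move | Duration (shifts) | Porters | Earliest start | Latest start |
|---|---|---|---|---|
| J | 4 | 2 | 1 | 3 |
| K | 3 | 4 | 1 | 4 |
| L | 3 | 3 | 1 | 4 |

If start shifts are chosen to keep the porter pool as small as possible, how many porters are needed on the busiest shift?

Early-start (J@1, K@1, L@1) gives peak 9: s1:9  s2:9  s3:9  s4:2  s5:0  s6:0.
Shift L→4.
Schedule J@1, K@1, L@4: s1:6  s2:6  s3:6  s4:5  s5:3  s6:3 — peak 6.

6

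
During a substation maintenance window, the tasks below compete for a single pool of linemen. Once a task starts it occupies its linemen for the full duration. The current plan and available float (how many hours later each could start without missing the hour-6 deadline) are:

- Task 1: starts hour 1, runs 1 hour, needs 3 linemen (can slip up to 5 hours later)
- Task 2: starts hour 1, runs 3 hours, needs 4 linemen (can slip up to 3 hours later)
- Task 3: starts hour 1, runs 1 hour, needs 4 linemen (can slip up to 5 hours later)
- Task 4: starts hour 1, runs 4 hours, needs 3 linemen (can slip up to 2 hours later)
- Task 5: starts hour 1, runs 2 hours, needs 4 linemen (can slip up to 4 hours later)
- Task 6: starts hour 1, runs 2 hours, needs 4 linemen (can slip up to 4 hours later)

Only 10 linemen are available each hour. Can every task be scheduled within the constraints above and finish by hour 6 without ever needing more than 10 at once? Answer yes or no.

Schedule Task 1@1, Task 2@1, Task 3@4, Task 4@1, Task 5@5, Task 6@5: h1:10  h2:7  h3:7  h4:7  h5:8  h6:8 — peak 10 ≤ 10.

yes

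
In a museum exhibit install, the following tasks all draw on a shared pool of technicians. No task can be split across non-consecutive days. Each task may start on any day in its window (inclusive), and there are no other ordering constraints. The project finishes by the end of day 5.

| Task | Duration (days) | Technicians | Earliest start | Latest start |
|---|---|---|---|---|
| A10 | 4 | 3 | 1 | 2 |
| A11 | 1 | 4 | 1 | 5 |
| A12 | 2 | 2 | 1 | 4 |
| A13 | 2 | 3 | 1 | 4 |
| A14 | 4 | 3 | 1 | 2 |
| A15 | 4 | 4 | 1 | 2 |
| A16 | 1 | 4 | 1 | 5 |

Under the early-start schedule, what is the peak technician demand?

23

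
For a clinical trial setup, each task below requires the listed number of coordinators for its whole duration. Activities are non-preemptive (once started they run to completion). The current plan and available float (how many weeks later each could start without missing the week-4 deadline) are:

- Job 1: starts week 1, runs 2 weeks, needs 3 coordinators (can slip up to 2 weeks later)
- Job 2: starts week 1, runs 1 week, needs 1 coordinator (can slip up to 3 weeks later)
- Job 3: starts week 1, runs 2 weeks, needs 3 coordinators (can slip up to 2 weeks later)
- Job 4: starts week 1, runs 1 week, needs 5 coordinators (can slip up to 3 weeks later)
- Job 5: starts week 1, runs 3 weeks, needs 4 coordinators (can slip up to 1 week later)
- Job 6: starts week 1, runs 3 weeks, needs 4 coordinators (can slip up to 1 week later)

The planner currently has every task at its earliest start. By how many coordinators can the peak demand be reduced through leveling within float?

9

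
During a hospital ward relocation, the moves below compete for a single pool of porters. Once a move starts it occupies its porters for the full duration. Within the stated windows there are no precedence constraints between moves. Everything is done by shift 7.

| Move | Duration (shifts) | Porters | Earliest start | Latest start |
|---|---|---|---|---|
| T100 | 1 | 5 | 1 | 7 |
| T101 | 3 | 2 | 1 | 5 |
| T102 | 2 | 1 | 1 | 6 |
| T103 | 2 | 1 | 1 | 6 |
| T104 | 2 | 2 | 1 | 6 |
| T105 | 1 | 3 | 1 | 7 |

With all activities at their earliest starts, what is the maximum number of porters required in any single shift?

Early-start schedule: T100@1, T101@1, T102@1, T103@1, T104@1, T105@1.
Load per shift: shift 1: 14, shift 2: 6, shift 3: 2, shift 4: 0, shift 5: 0, shift 6: 0, shift 7: 0.
Peak is 14.

14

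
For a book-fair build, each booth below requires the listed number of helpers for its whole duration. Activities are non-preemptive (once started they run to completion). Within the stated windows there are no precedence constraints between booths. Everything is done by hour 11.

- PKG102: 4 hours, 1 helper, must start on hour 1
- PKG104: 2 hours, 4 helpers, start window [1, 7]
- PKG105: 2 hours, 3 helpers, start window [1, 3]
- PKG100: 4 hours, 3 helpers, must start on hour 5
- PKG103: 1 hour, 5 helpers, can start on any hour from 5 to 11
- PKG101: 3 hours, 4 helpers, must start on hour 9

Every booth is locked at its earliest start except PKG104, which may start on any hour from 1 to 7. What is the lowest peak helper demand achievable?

8

PKG104@1: h1:8  h2:8  h3:1  h4:1  h5:8  h6:3  h7:3  h8:3  h9:4  h10:4  h11:4 → peak 8
PKG104@2: h1:4  h2:8  h3:5  h4:1  h5:8  h6:3  h7:3  h8:3  h9:4  h10:4  h11:4 → peak 8
PKG104@3: h1:4  h2:4  h3:5  h4:5  h5:8  h6:3  h7:3  h8:3  h9:4  h10:4  h11:4 → peak 8
PKG104@4: h1:4  h2:4  h3:1  h4:5  h5:12  h6:3  h7:3  h8:3  h9:4  h10:4  h11:4 → peak 12
PKG104@5: h1:4  h2:4  h3:1  h4:1  h5:12  h6:7  h7:3  h8:3  h9:4  h10:4  h11:4 → peak 12
PKG104@6: h1:4  h2:4  h3:1  h4:1  h5:8  h6:7  h7:7  h8:3  h9:4  h10:4  h11:4 → peak 8
PKG104@7: h1:4  h2:4  h3:1  h4:1  h5:8  h6:3  h7:7  h8:7  h9:4  h10:4  h11:4 → peak 8
Best is PKG104@1, peak 8.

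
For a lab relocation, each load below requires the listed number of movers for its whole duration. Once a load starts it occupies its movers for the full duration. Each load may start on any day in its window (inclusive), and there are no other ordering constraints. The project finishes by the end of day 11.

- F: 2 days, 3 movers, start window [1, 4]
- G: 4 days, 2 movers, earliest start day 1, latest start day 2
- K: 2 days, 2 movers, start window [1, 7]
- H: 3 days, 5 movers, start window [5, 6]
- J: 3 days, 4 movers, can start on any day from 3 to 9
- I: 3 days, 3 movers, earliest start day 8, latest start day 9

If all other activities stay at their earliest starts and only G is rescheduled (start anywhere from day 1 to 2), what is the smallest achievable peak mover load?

9

G@1: d1:7  d2:7  d3:6  d4:6  d5:9  d6:5  d7:5  d8:3  d9:3  d10:3  d11:0 → peak 9
G@2: d1:5  d2:7  d3:6  d4:6  d5:11  d6:5  d7:5  d8:3  d9:3  d10:3  d11:0 → peak 11
Best is G@1, peak 9.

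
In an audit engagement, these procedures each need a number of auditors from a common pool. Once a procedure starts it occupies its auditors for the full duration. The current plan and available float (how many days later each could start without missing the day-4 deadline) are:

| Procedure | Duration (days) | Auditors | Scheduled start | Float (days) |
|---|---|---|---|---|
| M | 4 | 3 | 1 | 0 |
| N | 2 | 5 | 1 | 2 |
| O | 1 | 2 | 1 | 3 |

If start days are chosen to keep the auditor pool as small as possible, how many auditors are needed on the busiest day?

8

Early-start (M@1, N@1, O@1) gives peak 10: d1:10  d2:8  d3:3  d4:3.
Shift O→3.
Schedule M@1, N@1, O@3: d1:8  d2:8  d3:5  d4:3 — peak 8.
No arrangement of the 12 feasible schedules does better.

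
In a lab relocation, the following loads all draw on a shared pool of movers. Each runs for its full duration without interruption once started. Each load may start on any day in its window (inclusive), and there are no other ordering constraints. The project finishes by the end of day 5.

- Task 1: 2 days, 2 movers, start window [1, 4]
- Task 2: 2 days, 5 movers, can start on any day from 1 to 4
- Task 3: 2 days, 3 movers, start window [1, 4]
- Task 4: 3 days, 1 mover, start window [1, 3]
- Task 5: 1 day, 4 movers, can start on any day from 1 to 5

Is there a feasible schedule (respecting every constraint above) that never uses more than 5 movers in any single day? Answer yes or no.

no

Total mover-days = 27; over 5 days the average is 27/5 > 5, so some day must exceed 5.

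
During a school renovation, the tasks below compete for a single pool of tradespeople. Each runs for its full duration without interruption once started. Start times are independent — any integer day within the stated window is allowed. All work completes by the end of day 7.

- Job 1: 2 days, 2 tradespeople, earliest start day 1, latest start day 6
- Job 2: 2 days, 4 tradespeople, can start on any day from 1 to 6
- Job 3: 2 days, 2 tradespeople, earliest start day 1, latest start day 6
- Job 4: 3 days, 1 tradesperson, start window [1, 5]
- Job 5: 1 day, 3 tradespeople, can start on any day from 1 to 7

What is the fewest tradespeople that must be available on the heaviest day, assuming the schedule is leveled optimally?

Early-start (Job 1@1, Job 2@1, Job 3@1, Job 4@1, Job 5@1) gives peak 12: d1:12  d2:9  d3:1  d4:0  d5:0  d6:0  d7:0.
Shift Job 2→3, Job 4→5, Job 5→5.
Schedule Job 1@1, Job 2@3, Job 3@1, Job 4@5, Job 5@5: d1:4  d2:4  d3:4  d4:4  d5:4  d6:1  d7:1 — peak 4.
Total tradesperson-days = 22 over 7 days ⇒ peak ≥ ⌈22/7⌉ = 4, so 4 is optimal.

4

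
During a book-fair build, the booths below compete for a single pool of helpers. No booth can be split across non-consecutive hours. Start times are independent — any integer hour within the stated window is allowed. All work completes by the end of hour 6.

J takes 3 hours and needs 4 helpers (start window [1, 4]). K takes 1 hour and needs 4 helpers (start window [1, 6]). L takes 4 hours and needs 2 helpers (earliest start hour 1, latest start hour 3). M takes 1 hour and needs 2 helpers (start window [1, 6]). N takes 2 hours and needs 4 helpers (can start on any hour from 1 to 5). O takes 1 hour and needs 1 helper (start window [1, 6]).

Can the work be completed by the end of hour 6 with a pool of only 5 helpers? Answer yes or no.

Total helper-hours = 35; over 6 hours the average is 35/6 > 5, so some hour must exceed 5.

no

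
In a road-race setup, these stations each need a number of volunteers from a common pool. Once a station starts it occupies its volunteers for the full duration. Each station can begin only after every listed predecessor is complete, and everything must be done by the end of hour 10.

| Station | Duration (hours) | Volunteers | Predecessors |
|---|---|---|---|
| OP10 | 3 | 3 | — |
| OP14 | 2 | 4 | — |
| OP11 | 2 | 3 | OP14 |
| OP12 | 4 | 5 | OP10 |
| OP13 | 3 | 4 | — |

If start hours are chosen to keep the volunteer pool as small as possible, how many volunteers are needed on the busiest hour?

7

Early-start (OP10@1, OP14@1, OP11@3, OP12@4, OP13@1) gives peak 11: h1:11  h2:11  h3:10  h4:8  h5:5  h6:5  h7:5  h8:0  h9:0  h10:0.
Shift OP12→7, OP13→4.
Schedule OP10@1, OP14@1, OP11@3, OP12@7, OP13@4: h1:7  h2:7  h3:6  h4:7  h5:4  h6:4  h7:5  h8:5  h9:5  h10:5 — peak 7.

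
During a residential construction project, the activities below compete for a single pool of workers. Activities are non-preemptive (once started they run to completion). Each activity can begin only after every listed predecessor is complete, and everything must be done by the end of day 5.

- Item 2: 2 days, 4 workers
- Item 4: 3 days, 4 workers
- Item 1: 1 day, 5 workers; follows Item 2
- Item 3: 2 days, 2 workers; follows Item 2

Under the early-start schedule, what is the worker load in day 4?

2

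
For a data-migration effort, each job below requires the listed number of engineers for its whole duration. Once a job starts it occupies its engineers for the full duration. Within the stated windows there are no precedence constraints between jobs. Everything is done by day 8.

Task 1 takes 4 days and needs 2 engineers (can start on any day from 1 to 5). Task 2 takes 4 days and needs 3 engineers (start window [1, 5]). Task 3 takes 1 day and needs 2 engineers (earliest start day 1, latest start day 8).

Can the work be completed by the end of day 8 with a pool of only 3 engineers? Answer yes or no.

no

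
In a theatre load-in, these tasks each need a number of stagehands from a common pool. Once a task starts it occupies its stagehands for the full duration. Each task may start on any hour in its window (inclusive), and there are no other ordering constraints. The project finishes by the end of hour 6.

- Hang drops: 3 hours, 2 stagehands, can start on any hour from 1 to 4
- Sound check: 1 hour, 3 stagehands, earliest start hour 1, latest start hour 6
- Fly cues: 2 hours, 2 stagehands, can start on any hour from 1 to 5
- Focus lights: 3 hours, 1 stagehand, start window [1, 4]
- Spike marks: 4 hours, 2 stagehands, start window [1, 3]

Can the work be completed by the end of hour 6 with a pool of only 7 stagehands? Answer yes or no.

yes

Schedule Hang drops@1, Sound check@1, Fly cues@4, Focus lights@2, Spike marks@2: h1:5  h2:5  h3:5  h4:5  h5:4  h6:0 — peak 5 ≤ 7.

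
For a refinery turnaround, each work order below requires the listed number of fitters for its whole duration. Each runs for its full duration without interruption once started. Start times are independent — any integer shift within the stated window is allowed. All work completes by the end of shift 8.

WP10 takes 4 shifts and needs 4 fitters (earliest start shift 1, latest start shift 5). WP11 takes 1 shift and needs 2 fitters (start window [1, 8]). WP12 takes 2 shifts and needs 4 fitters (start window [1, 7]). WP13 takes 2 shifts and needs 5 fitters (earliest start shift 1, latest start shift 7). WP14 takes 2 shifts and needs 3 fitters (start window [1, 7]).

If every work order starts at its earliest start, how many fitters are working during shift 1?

At early start, shift 1 has: WP10, WP11, WP12, WP13, WP14.
Demand: 4 + 2 + 4 + 5 + 3 = 18.

18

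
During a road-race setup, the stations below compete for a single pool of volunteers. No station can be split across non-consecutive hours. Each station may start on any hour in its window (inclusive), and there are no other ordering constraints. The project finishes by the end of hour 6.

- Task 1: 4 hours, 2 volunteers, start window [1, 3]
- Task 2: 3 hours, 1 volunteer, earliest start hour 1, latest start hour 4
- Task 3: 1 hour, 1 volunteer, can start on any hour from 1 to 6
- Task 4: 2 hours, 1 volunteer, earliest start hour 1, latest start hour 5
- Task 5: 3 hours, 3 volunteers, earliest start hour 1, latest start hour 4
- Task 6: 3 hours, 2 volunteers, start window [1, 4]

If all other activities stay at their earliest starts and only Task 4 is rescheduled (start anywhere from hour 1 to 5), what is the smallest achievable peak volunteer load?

9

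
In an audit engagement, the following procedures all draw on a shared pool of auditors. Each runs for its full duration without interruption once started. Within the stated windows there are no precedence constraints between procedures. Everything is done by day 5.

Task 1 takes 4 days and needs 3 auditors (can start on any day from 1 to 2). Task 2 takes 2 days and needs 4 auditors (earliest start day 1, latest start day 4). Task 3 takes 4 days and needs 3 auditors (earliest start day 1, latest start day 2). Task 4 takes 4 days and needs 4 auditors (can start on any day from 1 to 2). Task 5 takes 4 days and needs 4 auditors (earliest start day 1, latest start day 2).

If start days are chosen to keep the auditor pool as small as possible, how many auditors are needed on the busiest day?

18

Schedule Task 1@1, Task 2@1, Task 3@1, Task 4@1, Task 5@1: d1:18  d2:18  d3:14  d4:14  d5:0 — peak 18.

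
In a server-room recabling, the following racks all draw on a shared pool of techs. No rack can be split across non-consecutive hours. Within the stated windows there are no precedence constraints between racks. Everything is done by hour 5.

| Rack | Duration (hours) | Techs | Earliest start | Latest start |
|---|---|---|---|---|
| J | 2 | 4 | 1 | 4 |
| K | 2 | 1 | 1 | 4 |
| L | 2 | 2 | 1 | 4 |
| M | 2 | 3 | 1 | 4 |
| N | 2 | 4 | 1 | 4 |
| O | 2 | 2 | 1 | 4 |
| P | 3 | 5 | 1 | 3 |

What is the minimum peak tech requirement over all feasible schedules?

Early-start (J@1, K@1, L@1, M@1, N@1, O@1, P@1) gives peak 21: h1:21  h2:21  h3:5  h4:0  h5:0.
Shift N→3, O→3, P→3.
Schedule J@1, K@1, L@1, M@1, N@3, O@3, P@3: h1:10  h2:10  h3:11  h4:11  h5:5 — peak 11.

11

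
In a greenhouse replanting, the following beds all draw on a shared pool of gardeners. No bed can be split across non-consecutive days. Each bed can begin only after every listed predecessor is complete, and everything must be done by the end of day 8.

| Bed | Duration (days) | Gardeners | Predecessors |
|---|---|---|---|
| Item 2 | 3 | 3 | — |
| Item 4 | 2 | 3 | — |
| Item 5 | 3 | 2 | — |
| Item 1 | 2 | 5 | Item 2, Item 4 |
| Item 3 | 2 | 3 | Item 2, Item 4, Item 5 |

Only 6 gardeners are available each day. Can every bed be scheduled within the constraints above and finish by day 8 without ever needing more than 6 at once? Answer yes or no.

The minimum achievable peak is 7; 6 < 7, so no feasible schedule stays within the cap.

no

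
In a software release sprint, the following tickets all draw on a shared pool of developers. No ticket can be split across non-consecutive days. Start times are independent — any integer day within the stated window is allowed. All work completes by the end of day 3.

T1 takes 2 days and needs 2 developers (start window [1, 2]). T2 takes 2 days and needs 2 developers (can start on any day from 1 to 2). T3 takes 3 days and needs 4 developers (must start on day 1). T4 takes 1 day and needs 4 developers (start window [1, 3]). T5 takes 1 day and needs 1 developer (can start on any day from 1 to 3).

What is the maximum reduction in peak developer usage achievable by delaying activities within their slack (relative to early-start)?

4

Early-start peak: d1:13  d2:8  d3:4 ⇒ 13.
Leveled (T1@1, T2@1, T3@1, T4@3, T5@1): d1:9  d2:8  d3:8 ⇒ 9.
Reduction 13 − 9 = 4.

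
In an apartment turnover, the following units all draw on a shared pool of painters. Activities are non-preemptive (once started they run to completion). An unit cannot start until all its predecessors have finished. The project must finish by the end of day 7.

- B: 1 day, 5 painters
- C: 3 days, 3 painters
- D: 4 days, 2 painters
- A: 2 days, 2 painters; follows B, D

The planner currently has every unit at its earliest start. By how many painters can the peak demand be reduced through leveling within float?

5

Early-start peak: d1:10  d2:5  d3:5  d4:2  d5:2  d6:2  d7:0 ⇒ 10.
Leveled (B@1, C@2, D@2, A@6): d1:5  d2:5  d3:5  d4:5  d5:2  d6:2  d7:2 ⇒ 5.
Reduction 10 − 5 = 5.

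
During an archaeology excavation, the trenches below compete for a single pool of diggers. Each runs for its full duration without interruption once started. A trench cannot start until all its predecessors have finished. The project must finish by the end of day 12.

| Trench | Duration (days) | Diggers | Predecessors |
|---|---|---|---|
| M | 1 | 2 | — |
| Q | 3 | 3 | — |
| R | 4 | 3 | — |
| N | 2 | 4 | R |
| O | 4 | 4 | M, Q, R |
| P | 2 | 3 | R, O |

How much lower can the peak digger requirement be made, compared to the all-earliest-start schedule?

Early-start peak: d1:8  d2:6  d3:6  d4:3  d5:8  d6:8  d7:4  d8:4  d9:3  d10:3  d11:0  d12:0 ⇒ 8.
Leveled (M@1, Q@2, R@1, N@5, O@7, P@11): d1:5  d2:6  d3:6  d4:6  d5:4  d6:4  d7:4  d8:4  d9:4  d10:4  d11:3  d12:3 ⇒ 6.
Reduction 8 − 6 = 2.

2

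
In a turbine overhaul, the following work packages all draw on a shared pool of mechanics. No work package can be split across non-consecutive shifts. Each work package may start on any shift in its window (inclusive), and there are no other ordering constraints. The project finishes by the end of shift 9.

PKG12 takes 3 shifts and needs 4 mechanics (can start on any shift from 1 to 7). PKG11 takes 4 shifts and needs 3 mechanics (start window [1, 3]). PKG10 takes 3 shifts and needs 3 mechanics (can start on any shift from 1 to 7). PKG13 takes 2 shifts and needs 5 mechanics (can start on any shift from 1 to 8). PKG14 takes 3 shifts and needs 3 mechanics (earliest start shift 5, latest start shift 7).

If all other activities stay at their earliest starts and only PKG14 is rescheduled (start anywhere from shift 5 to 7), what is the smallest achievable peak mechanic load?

PKG14@5: s1:15  s2:15  s3:10  s4:3  s5:3  s6:3  s7:3  s8:0  s9:0 → peak 15
PKG14@6: s1:15  s2:15  s3:10  s4:3  s5:0  s6:3  s7:3  s8:3  s9:0 → peak 15
PKG14@7: s1:15  s2:15  s3:10  s4:3  s5:0  s6:0  s7:3  s8:3  s9:3 → peak 15
Best is PKG14@5, peak 15.

15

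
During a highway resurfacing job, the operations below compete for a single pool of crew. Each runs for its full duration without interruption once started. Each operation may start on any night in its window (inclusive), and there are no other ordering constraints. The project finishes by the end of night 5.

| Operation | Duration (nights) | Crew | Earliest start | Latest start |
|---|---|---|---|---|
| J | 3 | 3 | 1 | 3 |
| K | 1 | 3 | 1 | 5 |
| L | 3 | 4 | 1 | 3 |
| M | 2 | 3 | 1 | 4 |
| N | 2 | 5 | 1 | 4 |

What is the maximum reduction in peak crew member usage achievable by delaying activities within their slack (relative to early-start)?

9

Early-start peak: n1:18  n2:15  n3:7  n4:0  n5:0 ⇒ 18.
Leveled (J@1, K@1, L@3, M@1, N@4): n1:9  n2:6  n3:7  n4:9  n5:9 ⇒ 9.
Reduction 18 − 9 = 9.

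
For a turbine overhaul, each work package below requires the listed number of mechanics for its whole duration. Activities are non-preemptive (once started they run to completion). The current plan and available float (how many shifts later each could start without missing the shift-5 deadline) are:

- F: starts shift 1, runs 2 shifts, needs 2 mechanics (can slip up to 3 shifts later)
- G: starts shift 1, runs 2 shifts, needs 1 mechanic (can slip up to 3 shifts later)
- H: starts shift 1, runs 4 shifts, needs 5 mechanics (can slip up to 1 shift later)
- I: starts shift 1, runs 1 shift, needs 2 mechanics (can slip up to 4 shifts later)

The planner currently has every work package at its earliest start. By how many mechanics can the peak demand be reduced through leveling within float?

Early-start peak: s1:10  s2:8  s3:5  s4:5  s5:0 ⇒ 10.
Leveled (F@1, G@3, H@1, I@5): s1:7  s2:7  s3:6  s4:6  s5:2 ⇒ 7.
Reduction 10 − 7 = 3.

3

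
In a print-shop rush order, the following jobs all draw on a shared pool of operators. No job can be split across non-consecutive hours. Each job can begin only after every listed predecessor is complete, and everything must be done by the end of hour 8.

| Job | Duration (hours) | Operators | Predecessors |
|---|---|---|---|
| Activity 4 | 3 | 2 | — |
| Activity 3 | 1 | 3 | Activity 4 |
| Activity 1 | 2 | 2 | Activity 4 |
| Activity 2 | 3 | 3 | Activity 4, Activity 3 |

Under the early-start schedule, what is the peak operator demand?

Early-start schedule: Activity 4@1, Activity 3@4, Activity 1@4, Activity 2@5.
Load per hour: hour 1: 2, hour 2: 2, hour 3: 2, hour 4: 5, hour 5: 5, hour 6: 3, hour 7: 3, hour 8: 0.
Peak is 5.

5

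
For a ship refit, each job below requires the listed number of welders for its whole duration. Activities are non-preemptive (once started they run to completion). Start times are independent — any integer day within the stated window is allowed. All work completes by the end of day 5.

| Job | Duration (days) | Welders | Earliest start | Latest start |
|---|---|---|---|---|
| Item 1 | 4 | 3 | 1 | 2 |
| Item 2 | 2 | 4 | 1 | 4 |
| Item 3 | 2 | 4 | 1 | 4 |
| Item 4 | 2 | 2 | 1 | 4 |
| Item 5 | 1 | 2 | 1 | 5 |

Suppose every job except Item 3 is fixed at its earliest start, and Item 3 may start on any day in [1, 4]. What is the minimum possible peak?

11

Item 3@1: d1:15  d2:13  d3:3  d4:3  d5:0 → peak 15
Item 3@2: d1:11  d2:13  d3:7  d4:3  d5:0 → peak 13
Item 3@3: d1:11  d2:9  d3:7  d4:7  d5:0 → peak 11
Item 3@4: d1:11  d2:9  d3:3  d4:7  d5:4 → peak 11
Best is Item 3@3, peak 11.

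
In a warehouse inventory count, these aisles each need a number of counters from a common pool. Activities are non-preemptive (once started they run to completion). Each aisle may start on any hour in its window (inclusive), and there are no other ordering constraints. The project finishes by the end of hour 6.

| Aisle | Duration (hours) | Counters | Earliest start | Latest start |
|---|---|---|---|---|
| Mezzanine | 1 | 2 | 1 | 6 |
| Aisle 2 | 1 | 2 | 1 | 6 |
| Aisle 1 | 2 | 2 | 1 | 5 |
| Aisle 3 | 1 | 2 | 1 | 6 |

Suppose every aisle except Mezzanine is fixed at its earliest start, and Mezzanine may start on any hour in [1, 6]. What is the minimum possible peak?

6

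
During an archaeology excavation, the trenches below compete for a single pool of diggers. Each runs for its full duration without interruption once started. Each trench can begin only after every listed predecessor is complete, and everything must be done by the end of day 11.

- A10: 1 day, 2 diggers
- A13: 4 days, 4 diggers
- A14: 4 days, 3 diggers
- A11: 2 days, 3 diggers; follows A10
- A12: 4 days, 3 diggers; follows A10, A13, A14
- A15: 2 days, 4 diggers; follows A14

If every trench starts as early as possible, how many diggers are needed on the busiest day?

10

Early-start schedule: A10@1, A13@1, A14@1, A11@2, A12@5, A15@5.
Load per day: day 1: 9, day 2: 10, day 3: 10, day 4: 7, day 5: 7, day 6: 7, day 7: 3, day 8: 3, day 9: 0, day 10: 0, day 11: 0.
Peak is 10.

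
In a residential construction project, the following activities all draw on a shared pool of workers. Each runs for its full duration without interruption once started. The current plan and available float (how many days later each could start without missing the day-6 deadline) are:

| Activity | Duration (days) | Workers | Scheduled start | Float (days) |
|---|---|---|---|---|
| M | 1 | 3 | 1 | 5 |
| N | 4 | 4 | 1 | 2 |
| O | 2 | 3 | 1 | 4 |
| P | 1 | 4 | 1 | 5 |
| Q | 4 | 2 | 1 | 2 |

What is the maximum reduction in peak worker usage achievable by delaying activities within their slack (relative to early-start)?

9

Early-start peak: d1:16  d2:9  d3:6  d4:6  d5:0  d6:0 ⇒ 16.
Leveled (M@1, N@1, O@5, P@6, Q@2): d1:7  d2:6  d3:6  d4:6  d5:5  d6:7 ⇒ 7.
Reduction 16 − 7 = 9.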